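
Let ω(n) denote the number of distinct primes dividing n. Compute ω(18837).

18837 = 3^2 · 2093
2093 = 7 · 299
299 = 13 · 23
18837 = 3^2 · 7 · 13 · 23, which has 4 distinct prime factors.

4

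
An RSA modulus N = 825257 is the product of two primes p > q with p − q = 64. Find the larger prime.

Since p = q + 64, we have 825257 = q(q + 64), so q² + 64q − 825257 = 0.
Discriminant: 64² + 4·825257 = 4096 + 3301028 = 3305124; √3305124 = 1818.
q = (−64 + 1818)/2 = 877, and p = q + 64 = 941.
Check: 877 · 941 = 825257.

941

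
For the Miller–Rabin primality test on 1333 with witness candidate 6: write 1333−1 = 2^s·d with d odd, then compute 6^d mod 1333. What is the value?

1333 − 1 = 1332 = 2^2 · 333, so d = 333.
6^1 ≡ 6 (mod 1333)
6^2 ≡ 6^2 = 36 ≡ 36 (mod 1333)
6^4 ≡ 36^2 = 1296 ≡ 1296 (mod 1333)
6^8 ≡ 1296^2 = 1679616 ≡ 36 (mod 1333)
6^16 ≡ 36^2 = 1296 ≡ 1296 (mod 1333)
6^32 ≡ 1296^2 = 1679616 ≡ 36 (mod 1333)
6^64 ≡ 36^2 = 1296 ≡ 1296 (mod 1333)
6^128 ≡ 1296^2 = 1679616 ≡ 36 (mod 1333)
6^256 ≡ 36^2 = 1296 ≡ 1296 (mod 1333)
333 = 256 + 64 + 8 + 4 + 1 in binary powers of 2.
So 6^333 ≡ 1296 · 1296 · 36 · 1296 · 6 ≡ 216 (mod 1333).
Squaring chain: 216 → 1; never reaches −1, so base 6 is a Miller–Rabin witness that 1333 is composite.

216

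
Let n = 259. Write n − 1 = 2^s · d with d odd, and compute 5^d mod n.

259 − 1 = 258 = 2^1 · 129, so d = 129.
5^1 ≡ 5 (mod 259)
5^2 ≡ 5^2 = 25 ≡ 25 (mod 259)
5^4 ≡ 25^2 = 625 ≡ 107 (mod 259)
5^8 ≡ 107^2 = 11449 ≡ 53 (mod 259)
5^16 ≡ 53^2 = 2809 ≡ 219 (mod 259)
5^32 ≡ 219^2 = 47961 ≡ 46 (mod 259)
5^64 ≡ 46^2 = 2116 ≡ 44 (mod 259)
5^128 ≡ 44^2 = 1936 ≡ 123 (mod 259)
129 = 128 + 1 in binary powers of 2.
So 5^129 ≡ 123 · 5 ≡ 97 (mod 259).
Squaring chain: 97; never reaches −1, so base 5 is a Miller–Rabin witness that 259 is composite.

97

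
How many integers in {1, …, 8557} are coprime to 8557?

Factor: 8557 = 43 · 199.
φ(8557) = (43−1) · (199−1) = 42 · 198 = 8316.

8316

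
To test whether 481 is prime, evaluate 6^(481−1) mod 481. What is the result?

1

6^1 ≡ 6 (mod 481)
6^2 ≡ 6^2 = 36 ≡ 36 (mod 481)
6^4 ≡ 36^2 = 1296 ≡ 334 (mod 481)
6^8 ≡ 334^2 = 111556 ≡ 445 (mod 481)
6^16 ≡ 445^2 = 198025 ≡ 334 (mod 481)
6^32 ≡ 334^2 = 111556 ≡ 445 (mod 481)
6^64 ≡ 445^2 = 198025 ≡ 334 (mod 481)
6^128 ≡ 334^2 = 111556 ≡ 445 (mod 481)
6^256 ≡ 445^2 = 198025 ≡ 334 (mod 481)
480 = 256 + 128 + 64 + 32 in binary powers of 2.
So 6^480 ≡ 334 · 445 · 334 · 445 ≡ 1 (mod 481).
Since the result is 1, base 6 gives no evidence that 481 is composite.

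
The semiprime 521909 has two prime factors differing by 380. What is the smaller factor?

Since p = q + 380, we have 521909 = q(q + 380), so q² + 380q − 521909 = 0.
Discriminant: 380² + 4·521909 = 144400 + 2087636 = 2232036; √2232036 = 1494.
q = (−380 + 1494)/2 = 557, and p = q + 380 = 937.
Check: 557 · 937 = 521909.

557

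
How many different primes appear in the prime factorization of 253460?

5

253460 = 2^2 · 63365
63365 = 5 · 12673
12673 = 19 · 667
667 = 23 · 29
253460 = 2^2 · 5 · 19 · 23 · 29, which has 5 distinct prime factors.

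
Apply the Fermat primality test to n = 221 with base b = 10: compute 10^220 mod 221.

10^1 ≡ 10 (mod 221)
10^2 ≡ 10^2 = 100 ≡ 100 (mod 221)
10^4 ≡ 100^2 = 10000 ≡ 55 (mod 221)
10^8 ≡ 55^2 = 3025 ≡ 152 (mod 221)
10^16 ≡ 152^2 = 23104 ≡ 120 (mod 221)
10^32 ≡ 120^2 = 14400 ≡ 35 (mod 221)
10^64 ≡ 35^2 = 1225 ≡ 120 (mod 221)
10^128 ≡ 120^2 = 14400 ≡ 35 (mod 221)
220 = 128 + 64 + 16 + 8 + 4 in binary powers of 2.
So 10^220 ≡ 35 · 120 · 120 · 152 · 55 ≡ 81 (mod 221).
Since 81 ≠ 1, base 10 is a Fermat witness: 221 is composite.

81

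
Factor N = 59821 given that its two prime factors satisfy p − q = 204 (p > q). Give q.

163

Since p = q + 204, we have 59821 = q(q + 204), so q² + 204q − 59821 = 0.
Discriminant: 204² + 4·59821 = 41616 + 239284 = 280900; √280900 = 530.
q = (−204 + 530)/2 = 163, and p = q + 204 = 367.
Check: 163 · 367 = 59821.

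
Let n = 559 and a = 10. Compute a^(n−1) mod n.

10^1 ≡ 10 (mod 559)
10^2 ≡ 10^2 = 100 ≡ 100 (mod 559)
10^4 ≡ 100^2 = 10000 ≡ 497 (mod 559)
10^8 ≡ 497^2 = 247009 ≡ 490 (mod 559)
10^16 ≡ 490^2 = 240100 ≡ 289 (mod 559)
10^32 ≡ 289^2 = 83521 ≡ 230 (mod 559)
10^64 ≡ 230^2 = 52900 ≡ 354 (mod 559)
10^128 ≡ 354^2 = 125316 ≡ 100 (mod 559)
10^256 ≡ 100^2 = 10000 ≡ 497 (mod 559)
10^512 ≡ 497^2 = 247009 ≡ 490 (mod 559)
558 = 512 + 32 + 8 + 4 + 2 in binary powers of 2.
So 10^558 ≡ 490 · 230 · 490 · 497 · 100 ≡ 365 (mod 559).
Since 365 ≠ 1, base 10 is a Fermat witness: 559 is composite.

365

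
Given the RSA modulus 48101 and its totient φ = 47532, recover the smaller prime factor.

103

φ(n) = (p−1)(q−1) = n − (p+q) + 1, so p + q = 48101 − 47532 + 1 = 570.
p and q are the roots of t² − 570t + 48101 = 0.
Discriminant: 570² − 4·48101 = 324900 − 192404 = 132496; √132496 = 364.
q = (570 − 364)/2 = 103, p = (570 + 364)/2 = 467.
Check: 103 · 467 = 48101.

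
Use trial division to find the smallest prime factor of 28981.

73

28981 is odd.
Digit sum 28, not divisible by 3.
Ends in 1: not divisible by 5.
7: 28981 = 7·4140 + 1
11: 28981 = 11·2634 + 7
13: 28981 = 13·2229 + 4
17: 28981 = 17·1704 + 13
19: 28981 = 19·1525 + 6
23: 28981 = 23·1260 + 1
29: 28981 = 29·999 + 10
31: 28981 = 31·934 + 27
37: 28981 = 37·783 + 10
41: 28981 = 41·706 + 35
43: 28981 = 43·673 + 42
47: 28981 = 47·616 + 29
53: 28981 = 53·546 + 43
59: 28981 = 59·491 + 12
61: 28981 = 61·475 + 6
67: 28981 = 67·432 + 37
71: 28981 = 71·408 + 13
73: 28981 = 73·397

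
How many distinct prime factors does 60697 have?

60697 = 7 · 8671
8671 = 13 · 667
667 = 23 · 29
60697 = 7 · 13 · 23 · 29, which has 4 distinct prime factors.

4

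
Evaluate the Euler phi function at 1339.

Factor: 1339 = 13 · 103.
φ(1339) = (13−1) · (103−1) = 12 · 102 = 1224.

1224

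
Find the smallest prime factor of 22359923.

79

22359923 is odd.
Digit sum 35, not divisible by 3.
Ends in 3: not divisible by 5.
7: 22359923 = 7·3194274 + 5
11: 22359923 = 11·2032720 + 3
13: 22359923 = 13·1719994 + 1
17: 22359923 = 17·1315289 + 10
19: 22359923 = 19·1176838 + 1
23: 22359923 = 23·972170 + 13
29: 22359923 = 29·771031 + 24
31: 22359923 = 31·721287 + 26
37: 22359923 = 37·604322 + 9
41: 22359923 = 41·545363 + 40
43: 22359923 = 43·519998 + 9
47: 22359923 = 47·475743 + 2
53: 22359923 = 53·421885 + 18
59: 22359923 = 59·378981 + 44
61: 22359923 = 61·366556 + 7
67: 22359923 = 67·333730 + 13
71: 22359923 = 71·314928 + 35
73: 22359923 = 73·306300 + 23
79: 22359923 = 79·283037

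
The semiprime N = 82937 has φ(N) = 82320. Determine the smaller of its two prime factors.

197

φ(n) = (p−1)(q−1) = n − (p+q) + 1, so p + q = 82937 − 82320 + 1 = 618.
p and q are the roots of t² − 618t + 82937 = 0.
Discriminant: 618² − 4·82937 = 381924 − 331748 = 50176; √50176 = 224.
q = (618 − 224)/2 = 197, p = (618 + 224)/2 = 421.
Check: 197 · 421 = 82937.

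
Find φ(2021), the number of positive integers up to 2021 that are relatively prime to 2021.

Factor: 2021 = 43 · 47.
φ(2021) = (43−1) · (47−1) = 42 · 46 = 1932.

1932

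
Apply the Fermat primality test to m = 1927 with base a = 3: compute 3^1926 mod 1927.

237

3^1 ≡ 3 (mod 1927)
3^2 ≡ 3^2 = 9 ≡ 9 (mod 1927)
3^4 ≡ 9^2 = 81 ≡ 81 (mod 1927)
3^8 ≡ 81^2 = 6561 ≡ 780 (mod 1927)
3^16 ≡ 780^2 = 608400 ≡ 1395 (mod 1927)
3^32 ≡ 1395^2 = 1946025 ≡ 1682 (mod 1927)
3^64 ≡ 1682^2 = 2829124 ≡ 288 (mod 1927)
3^128 ≡ 288^2 = 82944 ≡ 83 (mod 1927)
3^256 ≡ 83^2 = 6889 ≡ 1108 (mod 1927)
3^512 ≡ 1108^2 = 1227664 ≡ 165 (mod 1927)
3^1024 ≡ 165^2 = 27225 ≡ 247 (mod 1927)
1926 = 1024 + 512 + 256 + 128 + 4 + 2 in binary powers of 2.
So 3^1926 ≡ 247 · 165 · 1108 · 83 · 81 · 9 ≡ 237 (mod 1927).
Since 237 ≠ 1, base 3 is a Fermat witness: 1927 is composite.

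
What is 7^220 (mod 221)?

217

7^1 ≡ 7 (mod 221)
7^2 ≡ 7^2 = 49 ≡ 49 (mod 221)
7^4 ≡ 49^2 = 2401 ≡ 191 (mod 221)
7^8 ≡ 191^2 = 36481 ≡ 16 (mod 221)
7^16 ≡ 16^2 = 256 ≡ 35 (mod 221)
7^32 ≡ 35^2 = 1225 ≡ 120 (mod 221)
7^64 ≡ 120^2 = 14400 ≡ 35 (mod 221)
7^128 ≡ 35^2 = 1225 ≡ 120 (mod 221)
220 = 128 + 64 + 16 + 8 + 4 in binary powers of 2.
So 7^220 ≡ 120 · 35 · 35 · 16 · 191 ≡ 217 (mod 221).
Since 217 ≠ 1, base 7 is a Fermat witness: 221 is composite.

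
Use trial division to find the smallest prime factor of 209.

11

209 is odd.
Digit sum 11, not divisible by 3.
Ends in 9: not divisible by 5.
7: 209 = 7·29 + 6
11: 209 = 11·19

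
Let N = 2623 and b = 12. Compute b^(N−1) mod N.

12^1 ≡ 12 (mod 2623)
12^2 ≡ 12^2 = 144 ≡ 144 (mod 2623)
12^4 ≡ 144^2 = 20736 ≡ 2375 (mod 2623)
12^8 ≡ 2375^2 = 5640625 ≡ 1175 (mod 2623)
12^16 ≡ 1175^2 = 1380625 ≡ 927 (mod 2623)
12^32 ≡ 927^2 = 859329 ≡ 1608 (mod 2623)
12^64 ≡ 1608^2 = 2585664 ≡ 2009 (mod 2623)
12^128 ≡ 2009^2 = 4036081 ≡ 1907 (mod 2623)
12^256 ≡ 1907^2 = 3636649 ≡ 1171 (mod 2623)
12^512 ≡ 1171^2 = 1371241 ≡ 2035 (mod 2623)
12^1024 ≡ 2035^2 = 4141225 ≡ 2131 (mod 2623)
12^2048 ≡ 2131^2 = 4541161 ≡ 748 (mod 2623)
2622 = 2048 + 512 + 32 + 16 + 8 + 4 + 2 in binary powers of 2.
So 12^2622 ≡ 748 · 2035 · 1608 · 927 · 1175 · 2375 · 144 ≡ 790 (mod 2623).
Since 790 ≠ 1, base 12 is a Fermat witness: 2623 is composite.

790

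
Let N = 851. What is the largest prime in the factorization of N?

37

851 = 23 · 37
37 is prime.
So 851 = 23 · 37; the largest prime factor is 37.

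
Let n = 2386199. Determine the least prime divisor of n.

2386199 is odd.
Digit sum 38, not divisible by 3.
Ends in 9: not divisible by 5.
7: 2386199 = 7·340885 + 4
11: 2386199 = 11·216927 + 2
13: 2386199 = 13·183553 + 10
17: 2386199 = 17·140364 + 11
19: 2386199 = 19·125589 + 8
23: 2386199 = 23·103747 + 18
29: 2386199 = 29·82282 + 21
31: 2386199 = 31·76974 + 5
37: 2386199 = 37·64491 + 32
41: 2386199 = 41·58199 + 40
43: 2386199 = 43·55493

43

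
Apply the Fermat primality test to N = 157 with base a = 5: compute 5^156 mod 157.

5^1 ≡ 5 (mod 157)
5^2 ≡ 5^2 = 25 ≡ 25 (mod 157)
5^4 ≡ 25^2 = 625 ≡ 154 (mod 157)
5^8 ≡ 154^2 = 23716 ≡ 9 (mod 157)
5^16 ≡ 9^2 = 81 ≡ 81 (mod 157)
5^32 ≡ 81^2 = 6561 ≡ 124 (mod 157)
5^64 ≡ 124^2 = 15376 ≡ 147 (mod 157)
5^128 ≡ 147^2 = 21609 ≡ 100 (mod 157)
156 = 128 + 16 + 8 + 4 in binary powers of 2.
So 5^156 ≡ 100 · 81 · 9 · 154 ≡ 1 (mod 157).
Since the result is 1, base 5 gives no evidence that 157 is composite.

1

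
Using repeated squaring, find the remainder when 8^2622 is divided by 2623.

613

8^1 ≡ 8 (mod 2623)
8^2 ≡ 8^2 = 64 ≡ 64 (mod 2623)
8^4 ≡ 64^2 = 4096 ≡ 1473 (mod 2623)
8^8 ≡ 1473^2 = 2169729 ≡ 508 (mod 2623)
8^16 ≡ 508^2 = 258064 ≡ 1010 (mod 2623)
8^32 ≡ 1010^2 = 1020100 ≡ 2376 (mod 2623)
8^64 ≡ 2376^2 = 5645376 ≡ 680 (mod 2623)
8^128 ≡ 680^2 = 462400 ≡ 752 (mod 2623)
8^256 ≡ 752^2 = 565504 ≡ 1559 (mod 2623)
8^512 ≡ 1559^2 = 2430481 ≡ 1583 (mod 2623)
8^1024 ≡ 1583^2 = 2505889 ≡ 924 (mod 2623)
8^2048 ≡ 924^2 = 853776 ≡ 1301 (mod 2623)
2622 = 2048 + 512 + 32 + 16 + 8 + 4 + 2 in binary powers of 2.
So 8^2622 ≡ 1301 · 1583 · 2376 · 1010 · 508 · 1473 · 64 ≡ 613 (mod 2623).
Since 613 ≠ 1, base 8 is a Fermat witness: 2623 is composite.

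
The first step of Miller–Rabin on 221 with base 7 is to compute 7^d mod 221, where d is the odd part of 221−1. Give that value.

97

221 − 1 = 220 = 2^2 · 55, so d = 55.
7^1 ≡ 7 (mod 221)
7^2 ≡ 7^2 = 49 ≡ 49 (mod 221)
7^4 ≡ 49^2 = 2401 ≡ 191 (mod 221)
7^8 ≡ 191^2 = 36481 ≡ 16 (mod 221)
7^16 ≡ 16^2 = 256 ≡ 35 (mod 221)
7^32 ≡ 35^2 = 1225 ≡ 120 (mod 221)
55 = 32 + 16 + 4 + 2 + 1 in binary powers of 2.
So 7^55 ≡ 120 · 35 · 191 · 49 · 7 ≡ 97 (mod 221).
Squaring chain: 97 → 127; never reaches −1, so base 7 is a Miller–Rabin witness that 221 is composite.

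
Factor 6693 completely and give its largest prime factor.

97

6693 = 3 · 2231
2231 = 23 · 97
97 is prime.
So 6693 = 3 · 23 · 97; the largest prime factor is 97.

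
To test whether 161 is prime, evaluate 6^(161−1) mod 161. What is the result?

127

6^1 ≡ 6 (mod 161)
6^2 ≡ 6^2 = 36 ≡ 36 (mod 161)
6^4 ≡ 36^2 = 1296 ≡ 8 (mod 161)
6^8 ≡ 8^2 = 64 ≡ 64 (mod 161)
6^16 ≡ 64^2 = 4096 ≡ 71 (mod 161)
6^32 ≡ 71^2 = 5041 ≡ 50 (mod 161)
6^64 ≡ 50^2 = 2500 ≡ 85 (mod 161)
6^128 ≡ 85^2 = 7225 ≡ 141 (mod 161)
160 = 128 + 32 in binary powers of 2.
So 6^160 ≡ 141 · 50 ≡ 127 (mod 161).
Since 127 ≠ 1, base 6 is a Fermat witness: 161 is composite.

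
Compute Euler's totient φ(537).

356

Factor: 537 = 3 · 179.
φ(537) = (3−1) · (179−1) = 2 · 178 = 356.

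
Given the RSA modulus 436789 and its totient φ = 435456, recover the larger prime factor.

φ(n) = (p−1)(q−1) = n − (p+q) + 1, so p + q = 436789 − 435456 + 1 = 1334.
p and q are the roots of t² − 1334t + 436789 = 0.
Discriminant: 1334² − 4·436789 = 1779556 − 1747156 = 32400; √32400 = 180.
q = (1334 − 180)/2 = 577, p = (1334 + 180)/2 = 757.
Check: 577 · 757 = 436789.

757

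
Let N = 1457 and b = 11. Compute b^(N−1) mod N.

11^1 ≡ 11 (mod 1457)
11^2 ≡ 11^2 = 121 ≡ 121 (mod 1457)
11^4 ≡ 121^2 = 14641 ≡ 71 (mod 1457)
11^8 ≡ 71^2 = 5041 ≡ 670 (mod 1457)
11^16 ≡ 670^2 = 448900 ≡ 144 (mod 1457)
11^32 ≡ 144^2 = 20736 ≡ 338 (mod 1457)
11^64 ≡ 338^2 = 114244 ≡ 598 (mod 1457)
11^128 ≡ 598^2 = 357604 ≡ 639 (mod 1457)
11^256 ≡ 639^2 = 408321 ≡ 361 (mod 1457)
11^512 ≡ 361^2 = 130321 ≡ 648 (mod 1457)
11^1024 ≡ 648^2 = 419904 ≡ 288 (mod 1457)
1456 = 1024 + 256 + 128 + 32 + 16 in binary powers of 2.
So 11^1456 ≡ 288 · 361 · 639 · 338 · 144 ≡ 392 (mod 1457).
Since 392 ≠ 1, base 11 is a Fermat witness: 1457 is composite.

392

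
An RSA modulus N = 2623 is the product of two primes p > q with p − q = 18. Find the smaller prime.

43

Since p = q + 18, we have 2623 = q(q + 18), so q² + 18q − 2623 = 0.
Discriminant: 18² + 4·2623 = 324 + 10492 = 10816; √10816 = 104.
q = (−18 + 104)/2 = 43, and p = q + 18 = 61.
Check: 43 · 61 = 2623.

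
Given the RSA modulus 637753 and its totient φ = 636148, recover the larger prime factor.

φ(n) = (p−1)(q−1) = n − (p+q) + 1, so p + q = 637753 − 636148 + 1 = 1606.
p and q are the roots of t² − 1606t + 637753 = 0.
Discriminant: 1606² − 4·637753 = 2579236 − 2551012 = 28224; √28224 = 168.
q = (1606 − 168)/2 = 719, p = (1606 + 168)/2 = 887.
Check: 719 · 887 = 637753.

887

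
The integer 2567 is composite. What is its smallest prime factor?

17

2567 is odd.
Digit sum 20, not divisible by 3.
Ends in 7: not divisible by 5.
7: 2567 = 7·366 + 5
11: 2567 = 11·233 + 4
13: 2567 = 13·197 + 6
17: 2567 = 17·151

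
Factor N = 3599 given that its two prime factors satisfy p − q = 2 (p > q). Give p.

Since p = q + 2, we have 3599 = q(q + 2), so q² + 2q − 3599 = 0.
Discriminant: 2² + 4·3599 = 4 + 14396 = 14400; √14400 = 120.
q = (−2 + 120)/2 = 59, and p = q + 2 = 61.
Check: 59 · 61 = 3599.

61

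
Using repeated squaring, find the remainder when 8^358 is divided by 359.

8^1 ≡ 8 (mod 359)
8^2 ≡ 8^2 = 64 ≡ 64 (mod 359)
8^4 ≡ 64^2 = 4096 ≡ 147 (mod 359)
8^8 ≡ 147^2 = 21609 ≡ 69 (mod 359)
8^16 ≡ 69^2 = 4761 ≡ 94 (mod 359)
8^32 ≡ 94^2 = 8836 ≡ 220 (mod 359)
8^64 ≡ 220^2 = 48400 ≡ 294 (mod 359)
8^128 ≡ 294^2 = 86436 ≡ 276 (mod 359)
8^256 ≡ 276^2 = 76176 ≡ 68 (mod 359)
358 = 256 + 64 + 32 + 4 + 2 in binary powers of 2.
So 8^358 ≡ 68 · 294 · 220 · 147 · 64 ≡ 1 (mod 359).
Since the result is 1, base 8 gives no evidence that 359 is composite.

1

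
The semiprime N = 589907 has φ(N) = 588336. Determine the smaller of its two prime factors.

619

φ(n) = (p−1)(q−1) = n − (p+q) + 1, so p + q = 589907 − 588336 + 1 = 1572.
p and q are the roots of t² − 1572t + 589907 = 0.
Discriminant: 1572² − 4·589907 = 2471184 − 2359628 = 111556; √111556 = 334.
q = (1572 − 334)/2 = 619, p = (1572 + 334)/2 = 953.
Check: 619 · 953 = 589907.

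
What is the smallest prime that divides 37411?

37411 is odd.
Digit sum 16, not divisible by 3.
Ends in 1: not divisible by 5.
7: 37411 = 7·5344 + 3
11: 37411 = 11·3401

11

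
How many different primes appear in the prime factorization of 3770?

3770 = 2 · 1885
1885 = 5 · 377
377 = 13 · 29
3770 = 2 · 5 · 13 · 29, which has 4 distinct prime factors.

4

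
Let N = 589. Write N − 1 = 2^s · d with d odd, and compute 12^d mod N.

589 − 1 = 588 = 2^2 · 147, so d = 147.
12^1 ≡ 12 (mod 589)
12^2 ≡ 12^2 = 144 ≡ 144 (mod 589)
12^4 ≡ 144^2 = 20736 ≡ 121 (mod 589)
12^8 ≡ 121^2 = 14641 ≡ 505 (mod 589)
12^16 ≡ 505^2 = 255025 ≡ 577 (mod 589)
12^32 ≡ 577^2 = 332929 ≡ 144 (mod 589)
12^64 ≡ 144^2 = 20736 ≡ 121 (mod 589)
12^128 ≡ 121^2 = 14641 ≡ 505 (mod 589)
147 = 128 + 16 + 2 + 1 in binary powers of 2.
So 12^147 ≡ 505 · 577 · 144 · 12 ≡ 151 (mod 589).
Squaring chain: 151 → 419; never reaches −1, so base 12 is a Miller–Rabin witness that 589 is composite.

151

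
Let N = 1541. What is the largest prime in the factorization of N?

67

1541 = 23 · 67
67 is prime.
So 1541 = 23 · 67; the largest prime factor is 67.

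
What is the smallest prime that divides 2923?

37

2923 is odd.
Digit sum 16, not divisible by 3.
Ends in 3: not divisible by 5.
7: 2923 = 7·417 + 4
11: 2923 = 11·265 + 8
13: 2923 = 13·224 + 11
17: 2923 = 17·171 + 16
19: 2923 = 19·153 + 16
23: 2923 = 23·127 + 2
29: 2923 = 29·100 + 23
31: 2923 = 31·94 + 9
37: 2923 = 37·79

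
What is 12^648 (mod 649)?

12^1 ≡ 12 (mod 649)
12^2 ≡ 12^2 = 144 ≡ 144 (mod 649)
12^4 ≡ 144^2 = 20736 ≡ 617 (mod 649)
12^8 ≡ 617^2 = 380689 ≡ 375 (mod 649)
12^16 ≡ 375^2 = 140625 ≡ 441 (mod 649)
12^32 ≡ 441^2 = 194481 ≡ 430 (mod 649)
12^64 ≡ 430^2 = 184900 ≡ 584 (mod 649)
12^128 ≡ 584^2 = 341056 ≡ 331 (mod 649)
12^256 ≡ 331^2 = 109561 ≡ 529 (mod 649)
12^512 ≡ 529^2 = 279841 ≡ 122 (mod 649)
648 = 512 + 128 + 8 in binary powers of 2.
So 12^648 ≡ 122 · 331 · 375 ≡ 133 (mod 649).
Since 133 ≠ 1, base 12 is a Fermat witness: 649 is composite.

133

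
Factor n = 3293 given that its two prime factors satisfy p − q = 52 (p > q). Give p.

89

Since p = q + 52, we have 3293 = q(q + 52), so q² + 52q − 3293 = 0.
Discriminant: 52² + 4·3293 = 2704 + 13172 = 15876; √15876 = 126.
q = (−52 + 126)/2 = 37, and p = q + 52 = 89.
Check: 37 · 89 = 3293.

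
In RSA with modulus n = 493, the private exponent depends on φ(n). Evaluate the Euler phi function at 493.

448

Factor: 493 = 17 · 29.
φ(493) = (17−1) · (29−1) = 16 · 28 = 448.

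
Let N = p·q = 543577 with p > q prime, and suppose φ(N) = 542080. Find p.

φ(n) = (p−1)(q−1) = n − (p+q) + 1, so p + q = 543577 − 542080 + 1 = 1498.
p and q are the roots of t² − 1498t + 543577 = 0.
Discriminant: 1498² − 4·543577 = 2244004 − 2174308 = 69696; √69696 = 264.
q = (1498 − 264)/2 = 617, p = (1498 + 264)/2 = 881.
Check: 617 · 881 = 543577.

881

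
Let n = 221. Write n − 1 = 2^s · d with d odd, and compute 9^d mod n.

87

221 − 1 = 220 = 2^2 · 55, so d = 55.
9^1 ≡ 9 (mod 221)
9^2 ≡ 9^2 = 81 ≡ 81 (mod 221)
9^4 ≡ 81^2 = 6561 ≡ 152 (mod 221)
9^8 ≡ 152^2 = 23104 ≡ 120 (mod 221)
9^16 ≡ 120^2 = 14400 ≡ 35 (mod 221)
9^32 ≡ 35^2 = 1225 ≡ 120 (mod 221)
55 = 32 + 16 + 4 + 2 + 1 in binary powers of 2.
So 9^55 ≡ 120 · 35 · 152 · 81 · 9 ≡ 87 (mod 221).
Squaring chain: 87 → 55; never reaches −1, so base 9 is a Miller–Rabin witness that 221 is composite.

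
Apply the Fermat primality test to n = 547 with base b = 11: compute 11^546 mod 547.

1

11^1 ≡ 11 (mod 547)
11^2 ≡ 11^2 = 121 ≡ 121 (mod 547)
11^4 ≡ 121^2 = 14641 ≡ 419 (mod 547)
11^8 ≡ 419^2 = 175561 ≡ 521 (mod 547)
11^16 ≡ 521^2 = 271441 ≡ 129 (mod 547)
11^32 ≡ 129^2 = 16641 ≡ 231 (mod 547)
11^64 ≡ 231^2 = 53361 ≡ 302 (mod 547)
11^128 ≡ 302^2 = 91204 ≡ 402 (mod 547)
11^256 ≡ 402^2 = 161604 ≡ 239 (mod 547)
11^512 ≡ 239^2 = 57121 ≡ 233 (mod 547)
546 = 512 + 32 + 2 in binary powers of 2.
So 11^546 ≡ 233 · 231 · 121 ≡ 1 (mod 547).
Since the result is 1, base 11 gives no evidence that 547 is composite.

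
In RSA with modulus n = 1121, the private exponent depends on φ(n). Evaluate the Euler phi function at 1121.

1044

Factor: 1121 = 19 · 59.
φ(1121) = (19−1) · (59−1) = 18 · 58 = 1044.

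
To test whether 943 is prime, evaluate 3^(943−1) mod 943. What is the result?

278

3^1 ≡ 3 (mod 943)
3^2 ≡ 3^2 = 9 ≡ 9 (mod 943)
3^4 ≡ 9^2 = 81 ≡ 81 (mod 943)
3^8 ≡ 81^2 = 6561 ≡ 903 (mod 943)
3^16 ≡ 903^2 = 815409 ≡ 657 (mod 943)
3^32 ≡ 657^2 = 431649 ≡ 698 (mod 943)
3^64 ≡ 698^2 = 487204 ≡ 616 (mod 943)
3^128 ≡ 616^2 = 379456 ≡ 370 (mod 943)
3^256 ≡ 370^2 = 136900 ≡ 165 (mod 943)
3^512 ≡ 165^2 = 27225 ≡ 821 (mod 943)
942 = 512 + 256 + 128 + 32 + 8 + 4 + 2 in binary powers of 2.
So 3^942 ≡ 821 · 165 · 370 · 698 · 903 · 81 · 9 ≡ 278 (mod 943).
Since 278 ≠ 1, base 3 is a Fermat witness: 943 is composite.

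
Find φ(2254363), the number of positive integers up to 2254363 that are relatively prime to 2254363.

Factor: 2254363 = 83 · 157 · 173.
φ(2254363) = (83−1) · (157−1) · (173−1) = 82 · 156 · 172 = 2200224.

2200224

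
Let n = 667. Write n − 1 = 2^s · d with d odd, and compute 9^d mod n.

667 − 1 = 666 = 2^1 · 333, so d = 333.
9^1 ≡ 9 (mod 667)
9^2 ≡ 9^2 = 81 ≡ 81 (mod 667)
9^4 ≡ 81^2 = 6561 ≡ 558 (mod 667)
9^8 ≡ 558^2 = 311364 ≡ 542 (mod 667)
9^16 ≡ 542^2 = 293764 ≡ 284 (mod 667)
9^32 ≡ 284^2 = 80656 ≡ 616 (mod 667)
9^64 ≡ 616^2 = 379456 ≡ 600 (mod 667)
9^128 ≡ 600^2 = 360000 ≡ 487 (mod 667)
9^256 ≡ 487^2 = 237169 ≡ 384 (mod 667)
333 = 256 + 64 + 8 + 4 + 1 in binary powers of 2.
So 9^333 ≡ 384 · 600 · 542 · 558 · 9 ≡ 660 (mod 667).
Squaring chain: 660; never reaches −1, so base 9 is a Miller–Rabin witness that 667 is composite.

660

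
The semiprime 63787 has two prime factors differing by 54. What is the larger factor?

Since p = q + 54, we have 63787 = q(q + 54), so q² + 54q − 63787 = 0.
Discriminant: 54² + 4·63787 = 2916 + 255148 = 258064; √258064 = 508.
q = (−54 + 508)/2 = 227, and p = q + 54 = 281.
Check: 227 · 281 = 63787.

281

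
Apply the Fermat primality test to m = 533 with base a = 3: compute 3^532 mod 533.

3^1 ≡ 3 (mod 533)
3^2 ≡ 3^2 = 9 ≡ 9 (mod 533)
3^4 ≡ 9^2 = 81 ≡ 81 (mod 533)
3^8 ≡ 81^2 = 6561 ≡ 165 (mod 533)
3^16 ≡ 165^2 = 27225 ≡ 42 (mod 533)
3^32 ≡ 42^2 = 1764 ≡ 165 (mod 533)
3^64 ≡ 165^2 = 27225 ≡ 42 (mod 533)
3^128 ≡ 42^2 = 1764 ≡ 165 (mod 533)
3^256 ≡ 165^2 = 27225 ≡ 42 (mod 533)
3^512 ≡ 42^2 = 1764 ≡ 165 (mod 533)
532 = 512 + 16 + 4 in binary powers of 2.
So 3^532 ≡ 165 · 42 · 81 ≡ 81 (mod 533).
Since 81 ≠ 1, base 3 is a Fermat witness: 533 is composite.

81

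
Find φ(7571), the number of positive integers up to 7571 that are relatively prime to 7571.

7392

Factor: 7571 = 67 · 113.
φ(7571) = (67−1) · (113−1) = 66 · 112 = 7392.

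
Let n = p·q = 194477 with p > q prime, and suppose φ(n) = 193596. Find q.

439

φ(n) = (p−1)(q−1) = n − (p+q) + 1, so p + q = 194477 − 193596 + 1 = 882.
p and q are the roots of t² − 882t + 194477 = 0.
Discriminant: 882² − 4·194477 = 777924 − 777908 = 16; √16 = 4.
q = (882 − 4)/2 = 439, p = (882 + 4)/2 = 443.
Check: 439 · 443 = 194477.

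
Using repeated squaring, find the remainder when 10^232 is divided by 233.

10^1 ≡ 10 (mod 233)
10^2 ≡ 10^2 = 100 ≡ 100 (mod 233)
10^4 ≡ 100^2 = 10000 ≡ 214 (mod 233)
10^8 ≡ 214^2 = 45796 ≡ 128 (mod 233)
10^16 ≡ 128^2 = 16384 ≡ 74 (mod 233)
10^32 ≡ 74^2 = 5476 ≡ 117 (mod 233)
10^64 ≡ 117^2 = 13689 ≡ 175 (mod 233)
10^128 ≡ 175^2 = 30625 ≡ 102 (mod 233)
232 = 128 + 64 + 32 + 8 in binary powers of 2.
So 10^232 ≡ 102 · 175 · 117 · 128 ≡ 1 (mod 233).
Since the result is 1, base 10 gives no evidence that 233 is composite.

1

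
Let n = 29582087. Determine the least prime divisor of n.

29582087 is odd.
Digit sum 41, not divisible by 3.
Ends in 7: not divisible by 5.
7: 29582087 = 7·4226012 + 3
11: 29582087 = 11·2689280 + 7
13: 29582087 = 13·2275545 + 2
17: 29582087 = 17·1740122 + 13
19: 29582087 = 19·1556951 + 18
23: 29582087 = 23·1286177 + 16
29: 29582087 = 29·1020071 + 28
31: 29582087 = 31·954260 + 27
37: 29582087 = 37·799515 + 32
41: 29582087 = 41·721514 + 13
43: 29582087 = 43·687955 + 22
47: 29582087 = 47·629406 + 5
53: 29582087 = 53·558152 + 31
59: 29582087 = 59·501391 + 18
61: 29582087 = 61·484952 + 15
67: 29582087 = 67·441523 + 46
71: 29582087 = 71·416649 + 8
73: 29582087 = 73·405234 + 5
79: 29582087 = 79·374456 + 63
83: 29582087 = 83·356410 + 57
89: 29582087 = 89·332383

89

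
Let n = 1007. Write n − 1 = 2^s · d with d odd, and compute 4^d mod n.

271

1007 − 1 = 1006 = 2^1 · 503, so d = 503.
4^1 ≡ 4 (mod 1007)
4^2 ≡ 4^2 = 16 ≡ 16 (mod 1007)
4^4 ≡ 16^2 = 256 ≡ 256 (mod 1007)
4^8 ≡ 256^2 = 65536 ≡ 81 (mod 1007)
4^16 ≡ 81^2 = 6561 ≡ 519 (mod 1007)
4^32 ≡ 519^2 = 269361 ≡ 492 (mod 1007)
4^64 ≡ 492^2 = 242064 ≡ 384 (mod 1007)
4^128 ≡ 384^2 = 147456 ≡ 434 (mod 1007)
4^256 ≡ 434^2 = 188356 ≡ 47 (mod 1007)
503 = 256 + 128 + 64 + 32 + 16 + 4 + 2 + 1 in binary powers of 2.
So 4^503 ≡ 47 · 434 · 384 · 492 · 519 · 256 · 16 · 4 ≡ 271 (mod 1007).
Squaring chain: 271; never reaches −1, so base 4 is a Miller–Rabin witness that 1007 is composite.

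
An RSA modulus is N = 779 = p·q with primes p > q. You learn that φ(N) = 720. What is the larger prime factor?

φ(n) = (p−1)(q−1) = n − (p+q) + 1, so p + q = 779 − 720 + 1 = 60.
p and q are the roots of t² − 60t + 779 = 0.
Discriminant: 60² − 4·779 = 3600 − 3116 = 484; √484 = 22.
q = (60 − 22)/2 = 19, p = (60 + 22)/2 = 41.
Check: 19 · 41 = 779.

41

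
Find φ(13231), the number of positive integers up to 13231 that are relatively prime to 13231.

Factor: 13231 = 101 · 131.
φ(13231) = (101−1) · (131−1) = 100 · 130 = 13000.

13000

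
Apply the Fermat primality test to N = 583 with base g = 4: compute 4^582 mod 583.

4^1 ≡ 4 (mod 583)
4^2 ≡ 4^2 = 16 ≡ 16 (mod 583)
4^4 ≡ 16^2 = 256 ≡ 256 (mod 583)
4^8 ≡ 256^2 = 65536 ≡ 240 (mod 583)
4^16 ≡ 240^2 = 57600 ≡ 466 (mod 583)
4^32 ≡ 466^2 = 217156 ≡ 280 (mod 583)
4^64 ≡ 280^2 = 78400 ≡ 278 (mod 583)
4^128 ≡ 278^2 = 77284 ≡ 328 (mod 583)
4^256 ≡ 328^2 = 107584 ≡ 312 (mod 583)
4^512 ≡ 312^2 = 97344 ≡ 566 (mod 583)
582 = 512 + 64 + 4 + 2 in binary powers of 2.
So 4^582 ≡ 566 · 278 · 256 · 16 ≡ 236 (mod 583).
Since 236 ≠ 1, base 4 is a Fermat witness: 583 is composite.

236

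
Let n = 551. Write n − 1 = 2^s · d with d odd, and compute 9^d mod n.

551 − 1 = 550 = 2^1 · 275, so d = 275.
9^1 ≡ 9 (mod 551)
9^2 ≡ 9^2 = 81 ≡ 81 (mod 551)
9^4 ≡ 81^2 = 6561 ≡ 500 (mod 551)
9^8 ≡ 500^2 = 250000 ≡ 397 (mod 551)
9^16 ≡ 397^2 = 157609 ≡ 23 (mod 551)
9^32 ≡ 23^2 = 529 ≡ 529 (mod 551)
9^64 ≡ 529^2 = 279841 ≡ 484 (mod 551)
9^128 ≡ 484^2 = 234256 ≡ 81 (mod 551)
9^256 ≡ 81^2 = 6561 ≡ 500 (mod 551)
275 = 256 + 16 + 2 + 1 in binary powers of 2.
So 9^275 ≡ 500 · 23 · 81 · 9 ≡ 35 (mod 551).
Squaring chain: 35; never reaches −1, so base 9 is a Miller–Rabin witness that 551 is composite.

35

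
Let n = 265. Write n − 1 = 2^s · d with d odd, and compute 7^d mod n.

265 − 1 = 264 = 2^3 · 33, so d = 33.
7^1 ≡ 7 (mod 265)
7^2 ≡ 7^2 = 49 ≡ 49 (mod 265)
7^4 ≡ 49^2 = 2401 ≡ 16 (mod 265)
7^8 ≡ 16^2 = 256 ≡ 256 (mod 265)
7^16 ≡ 256^2 = 65536 ≡ 81 (mod 265)
7^32 ≡ 81^2 = 6561 ≡ 201 (mod 265)
33 = 32 + 1 in binary powers of 2.
So 7^33 ≡ 201 · 7 ≡ 82 (mod 265).
Squaring chain: 82 → 99 → 261; never reaches −1, so base 7 is a Miller–Rabin witness that 265 is composite.

82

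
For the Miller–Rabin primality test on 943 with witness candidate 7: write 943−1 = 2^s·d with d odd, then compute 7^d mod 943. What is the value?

429

943 − 1 = 942 = 2^1 · 471, so d = 471.
7^1 ≡ 7 (mod 943)
7^2 ≡ 7^2 = 49 ≡ 49 (mod 943)
7^4 ≡ 49^2 = 2401 ≡ 515 (mod 943)
7^8 ≡ 515^2 = 265225 ≡ 242 (mod 943)
7^16 ≡ 242^2 = 58564 ≡ 98 (mod 943)
7^32 ≡ 98^2 = 9604 ≡ 174 (mod 943)
7^64 ≡ 174^2 = 30276 ≡ 100 (mod 943)
7^128 ≡ 100^2 = 10000 ≡ 570 (mod 943)
7^256 ≡ 570^2 = 324900 ≡ 508 (mod 943)
471 = 256 + 128 + 64 + 16 + 4 + 2 + 1 in binary powers of 2.
So 7^471 ≡ 508 · 570 · 100 · 98 · 515 · 49 · 7 ≡ 429 (mod 943).
Squaring chain: 429; never reaches −1, so base 7 is a Miller–Rabin witness that 943 is composite.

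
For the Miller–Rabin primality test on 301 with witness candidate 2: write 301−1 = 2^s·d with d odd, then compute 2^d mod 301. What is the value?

301 − 1 = 300 = 2^2 · 75, so d = 75.
2^1 ≡ 2 (mod 301)
2^2 ≡ 2^2 = 4 ≡ 4 (mod 301)
2^4 ≡ 4^2 = 16 ≡ 16 (mod 301)
2^8 ≡ 16^2 = 256 ≡ 256 (mod 301)
2^16 ≡ 256^2 = 65536 ≡ 219 (mod 301)
2^32 ≡ 219^2 = 47961 ≡ 102 (mod 301)
2^64 ≡ 102^2 = 10404 ≡ 170 (mod 301)
75 = 64 + 8 + 2 + 1 in binary powers of 2.
So 2^75 ≡ 170 · 256 · 4 · 2 ≡ 204 (mod 301).
Squaring chain: 204 → 78; never reaches −1, so base 2 is a Miller–Rabin witness that 301 is composite.

204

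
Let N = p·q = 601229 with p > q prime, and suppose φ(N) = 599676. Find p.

827

φ(n) = (p−1)(q−1) = n − (p+q) + 1, so p + q = 601229 − 599676 + 1 = 1554.
p and q are the roots of t² − 1554t + 601229 = 0.
Discriminant: 1554² − 4·601229 = 2414916 − 2404916 = 10000; √10000 = 100.
q = (1554 − 100)/2 = 727, p = (1554 + 100)/2 = 827.
Check: 727 · 827 = 601229.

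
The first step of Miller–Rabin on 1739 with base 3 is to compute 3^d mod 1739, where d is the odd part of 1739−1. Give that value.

1739 − 1 = 1738 = 2^1 · 869, so d = 869.
3^1 ≡ 3 (mod 1739)
3^2 ≡ 3^2 = 9 ≡ 9 (mod 1739)
3^4 ≡ 9^2 = 81 ≡ 81 (mod 1739)
3^8 ≡ 81^2 = 6561 ≡ 1344 (mod 1739)
3^16 ≡ 1344^2 = 1806336 ≡ 1254 (mod 1739)
3^32 ≡ 1254^2 = 1572516 ≡ 460 (mod 1739)
3^64 ≡ 460^2 = 211600 ≡ 1181 (mod 1739)
3^128 ≡ 1181^2 = 1394761 ≡ 83 (mod 1739)
3^256 ≡ 83^2 = 6889 ≡ 1672 (mod 1739)
3^512 ≡ 1672^2 = 2795584 ≡ 1011 (mod 1739)
869 = 512 + 256 + 64 + 32 + 4 + 1 in binary powers of 2.
So 3^869 ≡ 1011 · 1672 · 1181 · 460 · 81 · 3 ≡ 946 (mod 1739).
Squaring chain: 946; never reaches −1, so base 3 is a Miller–Rabin witness that 1739 is composite.

946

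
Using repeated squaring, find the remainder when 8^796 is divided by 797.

8^1 ≡ 8 (mod 797)
8^2 ≡ 8^2 = 64 ≡ 64 (mod 797)
8^4 ≡ 64^2 = 4096 ≡ 111 (mod 797)
8^8 ≡ 111^2 = 12321 ≡ 366 (mod 797)
8^16 ≡ 366^2 = 133956 ≡ 60 (mod 797)
8^32 ≡ 60^2 = 3600 ≡ 412 (mod 797)
8^64 ≡ 412^2 = 169744 ≡ 780 (mod 797)
8^128 ≡ 780^2 = 608400 ≡ 289 (mod 797)
8^256 ≡ 289^2 = 83521 ≡ 633 (mod 797)
8^512 ≡ 633^2 = 400689 ≡ 595 (mod 797)
796 = 512 + 256 + 16 + 8 + 4 in binary powers of 2.
So 8^796 ≡ 595 · 633 · 60 · 366 · 111 ≡ 1 (mod 797).
Since the result is 1, base 8 gives no evidence that 797 is composite.

1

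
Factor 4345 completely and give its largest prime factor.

79

4345 = 5 · 869
869 = 11 · 79
79 is prime.
So 4345 = 5 · 11 · 79; the largest prime factor is 79.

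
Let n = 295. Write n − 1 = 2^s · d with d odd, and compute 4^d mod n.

134

295 − 1 = 294 = 2^1 · 147, so d = 147.
4^1 ≡ 4 (mod 295)
4^2 ≡ 4^2 = 16 ≡ 16 (mod 295)
4^4 ≡ 16^2 = 256 ≡ 256 (mod 295)
4^8 ≡ 256^2 = 65536 ≡ 46 (mod 295)
4^16 ≡ 46^2 = 2116 ≡ 51 (mod 295)
4^32 ≡ 51^2 = 2601 ≡ 241 (mod 295)
4^64 ≡ 241^2 = 58081 ≡ 261 (mod 295)
4^128 ≡ 261^2 = 68121 ≡ 271 (mod 295)
147 = 128 + 16 + 2 + 1 in binary powers of 2.
So 4^147 ≡ 271 · 51 · 16 · 4 ≡ 134 (mod 295).
Squaring chain: 134; never reaches −1, so base 4 is a Miller–Rabin witness that 295 is composite.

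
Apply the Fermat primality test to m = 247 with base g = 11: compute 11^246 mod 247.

11^1 ≡ 11 (mod 247)
11^2 ≡ 11^2 = 121 ≡ 121 (mod 247)
11^4 ≡ 121^2 = 14641 ≡ 68 (mod 247)
11^8 ≡ 68^2 = 4624 ≡ 178 (mod 247)
11^16 ≡ 178^2 = 31684 ≡ 68 (mod 247)
11^32 ≡ 68^2 = 4624 ≡ 178 (mod 247)
11^64 ≡ 178^2 = 31684 ≡ 68 (mod 247)
11^128 ≡ 68^2 = 4624 ≡ 178 (mod 247)
246 = 128 + 64 + 32 + 16 + 4 + 2 in binary powers of 2.
So 11^246 ≡ 178 · 68 · 178 · 68 · 68 · 121 ≡ 77 (mod 247).
Since 77 ≠ 1, base 11 is a Fermat witness: 247 is composite.

77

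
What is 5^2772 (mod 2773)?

1334

5^1 ≡ 5 (mod 2773)
5^2 ≡ 5^2 = 25 ≡ 25 (mod 2773)
5^4 ≡ 25^2 = 625 ≡ 625 (mod 2773)
5^8 ≡ 625^2 = 390625 ≡ 2405 (mod 2773)
5^16 ≡ 2405^2 = 5784025 ≡ 2320 (mod 2773)
5^32 ≡ 2320^2 = 5382400 ≡ 7 (mod 2773)
5^64 ≡ 7^2 = 49 ≡ 49 (mod 2773)
5^128 ≡ 49^2 = 2401 ≡ 2401 (mod 2773)
5^256 ≡ 2401^2 = 5764801 ≡ 2507 (mod 2773)
5^512 ≡ 2507^2 = 6285049 ≡ 1431 (mod 2773)
5^1024 ≡ 1431^2 = 2047761 ≡ 1287 (mod 2773)
5^2048 ≡ 1287^2 = 1656369 ≡ 888 (mod 2773)
2772 = 2048 + 512 + 128 + 64 + 16 + 4 in binary powers of 2.
So 5^2772 ≡ 888 · 1431 · 2401 · 49 · 2320 · 625 ≡ 1334 (mod 2773).
Since 1334 ≠ 1, base 5 is a Fermat witness: 2773 is composite.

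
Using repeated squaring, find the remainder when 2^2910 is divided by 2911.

245

2^1 ≡ 2 (mod 2911)
2^2 ≡ 2^2 = 4 ≡ 4 (mod 2911)
2^4 ≡ 4^2 = 16 ≡ 16 (mod 2911)
2^8 ≡ 16^2 = 256 ≡ 256 (mod 2911)
2^16 ≡ 256^2 = 65536 ≡ 1494 (mod 2911)
2^32 ≡ 1494^2 = 2232036 ≡ 2210 (mod 2911)
2^64 ≡ 2210^2 = 4884100 ≡ 2353 (mod 2911)
2^128 ≡ 2353^2 = 5536609 ≡ 2798 (mod 2911)
2^256 ≡ 2798^2 = 7828804 ≡ 1125 (mod 2911)
2^512 ≡ 1125^2 = 1265625 ≡ 2251 (mod 2911)
2^1024 ≡ 2251^2 = 5067001 ≡ 1861 (mod 2911)
2^2048 ≡ 1861^2 = 3463321 ≡ 2142 (mod 2911)
2910 = 2048 + 512 + 256 + 64 + 16 + 8 + 4 + 2 in binary powers of 2.
So 2^2910 ≡ 2142 · 2251 · 1125 · 2353 · 1494 · 256 · 16 · 4 ≡ 245 (mod 2911).
Since 245 ≠ 1, base 2 is a Fermat witness: 2911 is composite.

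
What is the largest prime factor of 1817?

79

1817 = 23 · 79
79 is prime.
So 1817 = 23 · 79; the largest prime factor is 79.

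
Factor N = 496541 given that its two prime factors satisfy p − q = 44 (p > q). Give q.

Since p = q + 44, we have 496541 = q(q + 44), so q² + 44q − 496541 = 0.
Discriminant: 44² + 4·496541 = 1936 + 1986164 = 1988100; √1988100 = 1410.
q = (−44 + 1410)/2 = 683, and p = q + 44 = 727.
Check: 683 · 727 = 496541.

683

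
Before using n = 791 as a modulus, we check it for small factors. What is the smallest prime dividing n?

791 is odd.
Digit sum 17, not divisible by 3.
Ends in 1: not divisible by 5.
7: 791 = 7·113

7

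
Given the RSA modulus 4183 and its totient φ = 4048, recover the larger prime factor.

φ(n) = (p−1)(q−1) = n − (p+q) + 1, so p + q = 4183 − 4048 + 1 = 136.
p and q are the roots of t² − 136t + 4183 = 0.
Discriminant: 136² − 4·4183 = 18496 − 16732 = 1764; √1764 = 42.
q = (136 − 42)/2 = 47, p = (136 + 42)/2 = 89.
Check: 47 · 89 = 4183.

89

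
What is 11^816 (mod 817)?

11^1 ≡ 11 (mod 817)
11^2 ≡ 11^2 = 121 ≡ 121 (mod 817)
11^4 ≡ 121^2 = 14641 ≡ 752 (mod 817)
11^8 ≡ 752^2 = 565504 ≡ 140 (mod 817)
11^16 ≡ 140^2 = 19600 ≡ 809 (mod 817)
11^32 ≡ 809^2 = 654481 ≡ 64 (mod 817)
11^64 ≡ 64^2 = 4096 ≡ 11 (mod 817)
11^128 ≡ 11^2 = 121 ≡ 121 (mod 817)
11^256 ≡ 121^2 = 14641 ≡ 752 (mod 817)
11^512 ≡ 752^2 = 565504 ≡ 140 (mod 817)
816 = 512 + 256 + 32 + 16 in binary powers of 2.
So 11^816 ≡ 140 · 752 · 64 · 809 ≡ 666 (mod 817).
Since 666 ≠ 1, base 11 is a Fermat witness: 817 is composite.

666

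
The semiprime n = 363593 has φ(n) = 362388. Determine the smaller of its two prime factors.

φ(n) = (p−1)(q−1) = n − (p+q) + 1, so p + q = 363593 − 362388 + 1 = 1206.
p and q are the roots of t² − 1206t + 363593 = 0.
Discriminant: 1206² − 4·363593 = 1454436 − 1454372 = 64; √64 = 8.
q = (1206 − 8)/2 = 599, p = (1206 + 8)/2 = 607.
Check: 599 · 607 = 363593.

599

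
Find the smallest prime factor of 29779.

97

29779 is odd.
Digit sum 34, not divisible by 3.
Ends in 9: not divisible by 5.
7: 29779 = 7·4254 + 1
11: 29779 = 11·2707 + 2
13: 29779 = 13·2290 + 9
17: 29779 = 17·1751 + 12
19: 29779 = 19·1567 + 6
23: 29779 = 23·1294 + 17
29: 29779 = 29·1026 + 25
31: 29779 = 31·960 + 19
37: 29779 = 37·804 + 31
41: 29779 = 41·726 + 13
43: 29779 = 43·692 + 23
47: 29779 = 47·633 + 28
53: 29779 = 53·561 + 46
59: 29779 = 59·504 + 43
61: 29779 = 61·488 + 11
67: 29779 = 67·444 + 31
71: 29779 = 71·419 + 30
73: 29779 = 73·407 + 68
79: 29779 = 79·376 + 75
83: 29779 = 83·358 + 65
89: 29779 = 89·334 + 53
97: 29779 = 97·307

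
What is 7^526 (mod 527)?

348

7^1 ≡ 7 (mod 527)
7^2 ≡ 7^2 = 49 ≡ 49 (mod 527)
7^4 ≡ 49^2 = 2401 ≡ 293 (mod 527)
7^8 ≡ 293^2 = 85849 ≡ 475 (mod 527)
7^16 ≡ 475^2 = 225625 ≡ 69 (mod 527)
7^32 ≡ 69^2 = 4761 ≡ 18 (mod 527)
7^64 ≡ 18^2 = 324 ≡ 324 (mod 527)
7^128 ≡ 324^2 = 104976 ≡ 103 (mod 527)
7^256 ≡ 103^2 = 10609 ≡ 69 (mod 527)
7^512 ≡ 69^2 = 4761 ≡ 18 (mod 527)
526 = 512 + 8 + 4 + 2 in binary powers of 2.
So 7^526 ≡ 18 · 475 · 293 · 49 ≡ 348 (mod 527).
Since 348 ≠ 1, base 7 is a Fermat witness: 527 is composite.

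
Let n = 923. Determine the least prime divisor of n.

923 is odd.
Digit sum 14, not divisible by 3.
Ends in 3: not divisible by 5.
7: 923 = 7·131 + 6
11: 923 = 11·83 + 10
13: 923 = 13·71

13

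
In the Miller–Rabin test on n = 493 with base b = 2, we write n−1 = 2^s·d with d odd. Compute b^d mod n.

76

493 − 1 = 492 = 2^2 · 123, so d = 123.
2^1 ≡ 2 (mod 493)
2^2 ≡ 2^2 = 4 ≡ 4 (mod 493)
2^4 ≡ 4^2 = 16 ≡ 16 (mod 493)
2^8 ≡ 16^2 = 256 ≡ 256 (mod 493)
2^16 ≡ 256^2 = 65536 ≡ 460 (mod 493)
2^32 ≡ 460^2 = 211600 ≡ 103 (mod 493)
2^64 ≡ 103^2 = 10609 ≡ 256 (mod 493)
123 = 64 + 32 + 16 + 8 + 2 + 1 in binary powers of 2.
So 2^123 ≡ 256 · 103 · 460 · 256 · 4 · 2 ≡ 76 (mod 493).
Squaring chain: 76 → 353; never reaches −1, so base 2 is a Miller–Rabin witness that 493 is composite.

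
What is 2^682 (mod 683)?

1

2^1 ≡ 2 (mod 683)
2^2 ≡ 2^2 = 4 ≡ 4 (mod 683)
2^4 ≡ 4^2 = 16 ≡ 16 (mod 683)
2^8 ≡ 16^2 = 256 ≡ 256 (mod 683)
2^16 ≡ 256^2 = 65536 ≡ 651 (mod 683)
2^32 ≡ 651^2 = 423801 ≡ 341 (mod 683)
2^64 ≡ 341^2 = 116281 ≡ 171 (mod 683)
2^128 ≡ 171^2 = 29241 ≡ 555 (mod 683)
2^256 ≡ 555^2 = 308025 ≡ 675 (mod 683)
2^512 ≡ 675^2 = 455625 ≡ 64 (mod 683)
682 = 512 + 128 + 32 + 8 + 2 in binary powers of 2.
So 2^682 ≡ 64 · 555 · 341 · 256 · 4 ≡ 1 (mod 683).
Since the result is 1, base 2 gives no evidence that 683 is composite.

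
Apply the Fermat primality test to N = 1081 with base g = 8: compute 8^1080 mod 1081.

8^1 ≡ 8 (mod 1081)
8^2 ≡ 8^2 = 64 ≡ 64 (mod 1081)
8^4 ≡ 64^2 = 4096 ≡ 853 (mod 1081)
8^8 ≡ 853^2 = 727609 ≡ 96 (mod 1081)
8^16 ≡ 96^2 = 9216 ≡ 568 (mod 1081)
8^32 ≡ 568^2 = 322624 ≡ 486 (mod 1081)
8^64 ≡ 486^2 = 236196 ≡ 538 (mod 1081)
8^128 ≡ 538^2 = 289444 ≡ 817 (mod 1081)
8^256 ≡ 817^2 = 667489 ≡ 512 (mod 1081)
8^512 ≡ 512^2 = 262144 ≡ 542 (mod 1081)
8^1024 ≡ 542^2 = 293764 ≡ 813 (mod 1081)
1080 = 1024 + 32 + 16 + 8 in binary powers of 2.
So 8^1080 ≡ 813 · 486 · 568 · 96 ≡ 570 (mod 1081).
Since 570 ≠ 1, base 8 is a Fermat witness: 1081 is composite.

570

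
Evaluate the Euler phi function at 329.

Factor: 329 = 7 · 47.
φ(329) = (7−1) · (47−1) = 6 · 46 = 276.

276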